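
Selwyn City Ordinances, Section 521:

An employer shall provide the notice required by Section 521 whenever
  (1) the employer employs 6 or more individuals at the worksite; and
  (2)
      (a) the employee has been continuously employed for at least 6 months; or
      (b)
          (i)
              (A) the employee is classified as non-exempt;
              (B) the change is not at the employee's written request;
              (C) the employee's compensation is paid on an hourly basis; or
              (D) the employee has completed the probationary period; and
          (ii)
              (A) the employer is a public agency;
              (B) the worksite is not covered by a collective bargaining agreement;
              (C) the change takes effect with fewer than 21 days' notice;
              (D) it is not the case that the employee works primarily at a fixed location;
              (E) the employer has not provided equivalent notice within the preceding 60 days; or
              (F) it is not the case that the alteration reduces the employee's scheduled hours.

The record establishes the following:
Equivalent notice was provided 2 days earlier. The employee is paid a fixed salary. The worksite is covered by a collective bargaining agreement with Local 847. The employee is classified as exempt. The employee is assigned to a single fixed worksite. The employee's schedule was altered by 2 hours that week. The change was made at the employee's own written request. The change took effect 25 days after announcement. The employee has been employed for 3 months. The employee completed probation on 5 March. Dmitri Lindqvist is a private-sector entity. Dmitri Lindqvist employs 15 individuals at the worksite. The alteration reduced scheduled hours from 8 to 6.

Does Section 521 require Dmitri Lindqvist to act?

(1) ≥ 6 at site — holds.
(a) tenure ≥ 6 mo. — not satisfied.
(A) non-exempt — not satisfied.
(B) not employee-requested — not satisfied.
(C) hourly-paid — not met.
(D) past probation — holds.
(i): F OR F OR F OR T → true.
(A) public agency — fails.
(B) no CBA — not satisfied.
(C) < 21 days' notice — not met.
(D) not (fixed location) — not met.
(E) no recent notice — fails.
(F) not (hours reduced) — not met.
(ii) = F OR F OR F OR F OR F OR F = false.
(b): T AND F → false.
(2) = F OR F = false.
Overall: T AND F → false.

No — not required.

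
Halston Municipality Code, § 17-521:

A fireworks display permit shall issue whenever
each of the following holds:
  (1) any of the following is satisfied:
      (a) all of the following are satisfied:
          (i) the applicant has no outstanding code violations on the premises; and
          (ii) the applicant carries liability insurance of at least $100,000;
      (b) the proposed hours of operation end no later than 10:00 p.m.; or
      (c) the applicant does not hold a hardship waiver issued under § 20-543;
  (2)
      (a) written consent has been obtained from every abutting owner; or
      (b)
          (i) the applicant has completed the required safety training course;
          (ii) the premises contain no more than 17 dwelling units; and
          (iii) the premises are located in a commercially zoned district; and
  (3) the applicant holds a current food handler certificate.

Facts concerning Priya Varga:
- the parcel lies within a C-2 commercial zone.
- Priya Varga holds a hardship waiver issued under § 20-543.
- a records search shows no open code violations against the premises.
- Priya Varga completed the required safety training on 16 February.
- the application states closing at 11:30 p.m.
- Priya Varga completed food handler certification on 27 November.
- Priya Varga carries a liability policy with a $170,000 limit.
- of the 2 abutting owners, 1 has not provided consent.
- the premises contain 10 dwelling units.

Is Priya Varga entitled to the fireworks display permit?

Yes — granted.

(i) no code violations — satisfied.
(ii) insurance ≥ $100,000 — met.
(a) = T AND T = true.
(b) closes by 10 p.m. — fails.
(c) not (hardship waiver) — not met.
So (1) is satisfied (T OR F OR F).
(a) all abutters consent — not satisfied.
(i) safety training — holds.
(ii) ≤ 17 units — met.
(iii) commercially zoned — holds.
(b): T AND T AND T → true.
(2) = F OR T = true.
(3) food handler cert. — holds.
Overall = T AND T AND T = true.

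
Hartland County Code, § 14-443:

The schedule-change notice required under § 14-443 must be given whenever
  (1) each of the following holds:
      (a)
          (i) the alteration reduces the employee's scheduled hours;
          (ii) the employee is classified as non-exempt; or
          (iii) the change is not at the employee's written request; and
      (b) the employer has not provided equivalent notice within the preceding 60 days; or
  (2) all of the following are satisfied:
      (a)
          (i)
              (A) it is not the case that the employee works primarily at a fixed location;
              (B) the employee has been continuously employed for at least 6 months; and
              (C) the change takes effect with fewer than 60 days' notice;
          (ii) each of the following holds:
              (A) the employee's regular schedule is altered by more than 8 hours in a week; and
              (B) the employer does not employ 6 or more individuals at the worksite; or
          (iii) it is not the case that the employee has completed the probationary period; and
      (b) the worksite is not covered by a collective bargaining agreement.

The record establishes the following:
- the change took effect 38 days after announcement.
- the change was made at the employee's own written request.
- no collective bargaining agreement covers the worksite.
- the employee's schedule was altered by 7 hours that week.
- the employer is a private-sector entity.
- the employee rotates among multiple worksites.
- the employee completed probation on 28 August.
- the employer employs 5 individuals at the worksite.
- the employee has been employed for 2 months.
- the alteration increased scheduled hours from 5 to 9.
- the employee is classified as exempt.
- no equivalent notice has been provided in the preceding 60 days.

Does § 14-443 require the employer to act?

(i) hours reduced — fails.
(ii) non-exempt — not met.
(iii) not employee-requested — fails.
So (a) is not satisfied (F OR F OR F).
(b) no recent notice — met.
(1) = F AND T = false.
(A) not (fixed location) — satisfied.
(B) tenure ≥ 6 mo. — not satisfied.
(C) < 60 days' notice — met.
So (i) is not satisfied (T AND F AND T).
(A) schedule shift > 8h — not satisfied.
(B) not (≥ 6 at site) — met.
(ii): F AND T → false.
(iii) not (past probation) — fails.
So (a) is not satisfied (F OR F OR F).
(b) no CBA — holds.
(2) = F AND T = false.
Overall = F OR F = false.

No — not required.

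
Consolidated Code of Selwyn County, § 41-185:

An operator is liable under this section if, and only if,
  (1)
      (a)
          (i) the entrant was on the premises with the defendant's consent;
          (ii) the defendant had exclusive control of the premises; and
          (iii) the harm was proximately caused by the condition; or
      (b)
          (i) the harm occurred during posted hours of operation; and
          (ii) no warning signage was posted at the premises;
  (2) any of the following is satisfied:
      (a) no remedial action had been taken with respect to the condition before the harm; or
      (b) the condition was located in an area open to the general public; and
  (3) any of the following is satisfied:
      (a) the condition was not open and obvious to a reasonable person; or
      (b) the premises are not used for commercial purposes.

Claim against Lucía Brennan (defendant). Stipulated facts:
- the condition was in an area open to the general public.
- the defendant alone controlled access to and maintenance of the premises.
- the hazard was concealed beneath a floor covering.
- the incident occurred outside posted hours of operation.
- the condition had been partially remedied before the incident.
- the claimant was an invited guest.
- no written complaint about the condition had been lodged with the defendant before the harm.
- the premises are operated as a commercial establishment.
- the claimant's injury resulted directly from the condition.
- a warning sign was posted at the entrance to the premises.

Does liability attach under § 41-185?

Yes — liable.

(i) consent to enter — holds.
(ii) exclusive control — satisfied.
(iii) proximate cause — met.
So (a) is satisfied (T AND T AND T).
(i) during posted hours — not satisfied.
(ii) no signage posted — fails.
(b) = F AND F = false.
So (1) is satisfied (T OR F).
(a) no remedial action — not satisfied.
(b) public area — met.
(2): F OR T → true.
(a) not open/obvious — satisfied.
(b) not (commercial use) — not satisfied.
So (3) is satisfied (T OR F).
Overall = T AND T AND T = true.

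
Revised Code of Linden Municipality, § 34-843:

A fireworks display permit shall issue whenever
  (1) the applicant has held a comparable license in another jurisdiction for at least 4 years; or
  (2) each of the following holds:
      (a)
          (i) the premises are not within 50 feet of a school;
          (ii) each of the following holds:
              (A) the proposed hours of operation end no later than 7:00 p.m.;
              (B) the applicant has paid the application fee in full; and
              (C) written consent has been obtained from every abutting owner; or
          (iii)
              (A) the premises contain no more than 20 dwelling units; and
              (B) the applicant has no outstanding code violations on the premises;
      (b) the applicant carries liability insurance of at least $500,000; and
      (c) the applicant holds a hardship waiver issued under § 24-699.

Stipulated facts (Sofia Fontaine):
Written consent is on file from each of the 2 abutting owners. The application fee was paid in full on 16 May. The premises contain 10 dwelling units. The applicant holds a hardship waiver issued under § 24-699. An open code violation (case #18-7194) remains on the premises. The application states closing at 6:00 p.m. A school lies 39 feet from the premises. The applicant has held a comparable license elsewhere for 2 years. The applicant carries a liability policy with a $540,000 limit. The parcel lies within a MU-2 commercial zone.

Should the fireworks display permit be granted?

(1) prior license ≥ 4 yr — not satisfied.
(i) ≥50 ft from school — not satisfied.
(A) closes by 7 p.m. — holds.
(B) fee paid — holds.
(C) all abutters consent — holds.
(ii) = T AND T AND T = true.
(A) ≤ 20 units — holds.
(B) no code violations — not satisfied.
So (iii) is not satisfied (T AND F).
(a): F OR T OR F → true.
(b) insurance ≥ $500,000 — met.
(c) hardship waiver — satisfied.
(2) = T AND T AND T = true.
So Overall is satisfied (F OR T).

Yes — granted.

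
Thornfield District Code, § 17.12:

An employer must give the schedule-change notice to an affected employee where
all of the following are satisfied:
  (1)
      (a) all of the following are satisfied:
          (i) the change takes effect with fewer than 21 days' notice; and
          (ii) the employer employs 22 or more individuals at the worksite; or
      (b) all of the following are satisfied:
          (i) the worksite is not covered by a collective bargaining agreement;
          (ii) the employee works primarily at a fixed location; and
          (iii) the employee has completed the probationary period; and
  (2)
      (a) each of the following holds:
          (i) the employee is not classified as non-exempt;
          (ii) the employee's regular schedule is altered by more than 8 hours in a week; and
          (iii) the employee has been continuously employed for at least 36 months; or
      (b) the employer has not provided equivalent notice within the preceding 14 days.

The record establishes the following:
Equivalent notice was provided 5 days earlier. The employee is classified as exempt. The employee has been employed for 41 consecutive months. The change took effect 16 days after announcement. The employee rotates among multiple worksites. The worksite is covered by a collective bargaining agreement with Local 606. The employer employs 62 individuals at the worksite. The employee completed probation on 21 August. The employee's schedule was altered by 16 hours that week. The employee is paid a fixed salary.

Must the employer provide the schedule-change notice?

Yes — required.

(i) < 21 days' notice — met.
(ii) ≥ 22 at site — met.
So (a) is satisfied (T AND T).
(i) no CBA — not met.
(ii) fixed location — not satisfied.
(iii) past probation — met.
(b): F AND F AND T → false.
(1): T OR F → true.
(i) not (non-exempt) — satisfied.
(ii) schedule shift > 8h — met.
(iii) tenure ≥ 36 mo. — holds.
(a): T AND T AND T → true.
(b) no recent notice — fails.
So (2) is satisfied (T OR F).
Overall: T AND T → true.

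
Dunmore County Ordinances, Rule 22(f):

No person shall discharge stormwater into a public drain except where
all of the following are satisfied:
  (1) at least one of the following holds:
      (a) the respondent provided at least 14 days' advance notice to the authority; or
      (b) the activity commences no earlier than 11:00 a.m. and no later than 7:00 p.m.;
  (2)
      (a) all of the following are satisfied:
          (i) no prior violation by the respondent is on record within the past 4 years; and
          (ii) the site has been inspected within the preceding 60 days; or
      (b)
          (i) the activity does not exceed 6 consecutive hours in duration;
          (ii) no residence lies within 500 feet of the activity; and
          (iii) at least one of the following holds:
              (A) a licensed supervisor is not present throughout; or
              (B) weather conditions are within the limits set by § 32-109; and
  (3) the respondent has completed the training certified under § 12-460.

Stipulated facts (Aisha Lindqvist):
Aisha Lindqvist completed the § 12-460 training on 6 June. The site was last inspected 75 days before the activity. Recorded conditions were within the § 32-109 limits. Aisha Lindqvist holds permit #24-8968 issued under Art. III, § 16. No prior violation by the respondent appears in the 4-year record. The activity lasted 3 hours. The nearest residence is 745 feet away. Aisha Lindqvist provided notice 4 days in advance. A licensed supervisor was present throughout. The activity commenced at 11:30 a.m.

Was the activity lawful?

(a) ≥14 days' notice — not satisfied.
(b) start within hours — met.
So (1) is satisfied (F OR T).
(i) no prior violation — holds.
(ii) site inspected — not met.
(a): T AND F → false.
(i) ≤ 6 hrs duration — holds.
(ii) no residence in 500 ft — satisfied.
(A) not (supervisor present) — fails.
(B) weather ok — met.
So (iii) is satisfied (F OR T).
(b): T AND T AND T → true.
So (2) is satisfied (F OR T).
(3) training certified — holds.
Overall: T AND T AND T → true.

Yes — lawful.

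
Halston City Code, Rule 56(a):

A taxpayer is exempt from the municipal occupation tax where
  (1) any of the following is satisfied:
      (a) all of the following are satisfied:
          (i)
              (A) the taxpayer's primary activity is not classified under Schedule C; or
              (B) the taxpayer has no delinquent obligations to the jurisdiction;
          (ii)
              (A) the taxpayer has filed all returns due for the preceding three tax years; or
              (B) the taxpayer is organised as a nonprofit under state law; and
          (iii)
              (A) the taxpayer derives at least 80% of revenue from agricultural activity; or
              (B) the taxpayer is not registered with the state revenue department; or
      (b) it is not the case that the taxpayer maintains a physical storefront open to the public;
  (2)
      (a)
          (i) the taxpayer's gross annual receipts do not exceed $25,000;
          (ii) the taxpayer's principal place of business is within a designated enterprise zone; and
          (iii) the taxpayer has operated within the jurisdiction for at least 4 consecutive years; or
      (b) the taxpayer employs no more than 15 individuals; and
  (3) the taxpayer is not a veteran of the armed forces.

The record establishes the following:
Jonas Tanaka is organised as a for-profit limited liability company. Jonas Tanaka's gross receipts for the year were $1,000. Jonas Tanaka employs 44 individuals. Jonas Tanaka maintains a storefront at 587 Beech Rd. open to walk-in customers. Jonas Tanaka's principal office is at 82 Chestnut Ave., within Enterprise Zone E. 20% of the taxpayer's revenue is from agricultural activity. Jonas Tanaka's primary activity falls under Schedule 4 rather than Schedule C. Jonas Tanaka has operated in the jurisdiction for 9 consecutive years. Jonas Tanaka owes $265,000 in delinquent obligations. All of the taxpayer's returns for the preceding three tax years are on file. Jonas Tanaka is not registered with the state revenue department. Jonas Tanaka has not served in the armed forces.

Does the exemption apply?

Yes — exempt.

(A) not (Schedule C activity) — satisfied.
(B) no delinquency — not met.
So (i) is satisfied (T OR F).
(A) returns current — satisfied.
(B) nonprofit — not met.
(ii): T OR F → true.
(A) ≥80% agricultural — fails.
(B) not (state-registered) — holds.
So (iii) is satisfied (F OR T).
So (a) is satisfied (T AND T AND T).
(b) not (has storefront) — fails.
(1): T OR F → true.
(i) receipts ≤ $25,000 — satisfied.
(ii) in enterprise zone — satisfied.
(iii) ≥ 4 yrs in jurisdiction — met.
(a): T AND T AND T → true.
(b) ≤ 15 employees — not satisfied.
(2): T OR F → true.
(3) not (veteran) — met.
Overall: T AND T AND T → true.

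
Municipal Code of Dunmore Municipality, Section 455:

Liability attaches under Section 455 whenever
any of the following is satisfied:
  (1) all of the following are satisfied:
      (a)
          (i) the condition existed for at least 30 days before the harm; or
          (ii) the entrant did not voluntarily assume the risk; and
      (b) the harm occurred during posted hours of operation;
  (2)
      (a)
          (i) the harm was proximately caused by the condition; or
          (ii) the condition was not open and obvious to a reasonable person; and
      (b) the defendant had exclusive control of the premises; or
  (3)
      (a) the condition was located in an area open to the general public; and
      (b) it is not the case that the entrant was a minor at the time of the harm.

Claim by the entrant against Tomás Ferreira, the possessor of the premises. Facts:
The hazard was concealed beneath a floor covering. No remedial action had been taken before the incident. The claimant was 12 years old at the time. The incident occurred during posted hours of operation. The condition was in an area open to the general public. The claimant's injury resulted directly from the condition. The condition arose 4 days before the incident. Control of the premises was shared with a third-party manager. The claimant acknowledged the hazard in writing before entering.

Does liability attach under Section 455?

(i) condition ≥30 days old — not satisfied.
(ii) no assumed risk — not met.
So (a) is not satisfied (F OR F).
(b) during posted hours — met.
So (1) is not satisfied (F AND T).
(i) proximate cause — satisfied.
(ii) not open/obvious — satisfied.
(a) = T OR T = true.
(b) exclusive control — fails.
(2) = T AND F = false.
(a) public area — met.
(b) not (entrant a minor) — fails.
(3) = T AND F = false.
Overall: F OR F OR F → false.

No — not liable.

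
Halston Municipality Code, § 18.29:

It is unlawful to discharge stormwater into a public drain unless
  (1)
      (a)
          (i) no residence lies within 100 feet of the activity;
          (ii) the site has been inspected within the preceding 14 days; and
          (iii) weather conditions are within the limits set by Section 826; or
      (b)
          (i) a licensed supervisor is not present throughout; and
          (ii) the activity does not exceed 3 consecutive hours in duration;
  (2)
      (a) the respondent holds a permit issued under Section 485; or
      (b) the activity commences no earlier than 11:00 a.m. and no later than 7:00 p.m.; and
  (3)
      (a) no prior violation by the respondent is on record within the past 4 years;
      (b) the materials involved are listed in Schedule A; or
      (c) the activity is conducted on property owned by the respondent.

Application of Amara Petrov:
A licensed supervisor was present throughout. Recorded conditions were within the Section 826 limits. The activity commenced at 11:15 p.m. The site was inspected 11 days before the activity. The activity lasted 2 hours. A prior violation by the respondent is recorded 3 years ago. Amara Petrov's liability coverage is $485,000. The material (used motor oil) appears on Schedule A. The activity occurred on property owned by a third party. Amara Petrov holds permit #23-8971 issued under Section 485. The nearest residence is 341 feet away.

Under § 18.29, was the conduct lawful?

Yes — lawful.

(i) no residence in 100 ft — met.
(ii) site inspected — holds.
(iii) weather ok — met.
So (a) is satisfied (T AND T AND T).
(i) not (supervisor present) — fails.
(ii) ≤ 3 hrs duration — met.
So (b) is not satisfied (F AND T).
So (1) is satisfied (T OR F).
(a) holds permit — satisfied.
(b) start within hours — fails.
(2): T OR F → true.
(a) no prior violation — fails.
(b) Schedule A material — satisfied.
(c) own property — not met.
(3): F OR T OR F → true.
Overall = T AND T AND T = true.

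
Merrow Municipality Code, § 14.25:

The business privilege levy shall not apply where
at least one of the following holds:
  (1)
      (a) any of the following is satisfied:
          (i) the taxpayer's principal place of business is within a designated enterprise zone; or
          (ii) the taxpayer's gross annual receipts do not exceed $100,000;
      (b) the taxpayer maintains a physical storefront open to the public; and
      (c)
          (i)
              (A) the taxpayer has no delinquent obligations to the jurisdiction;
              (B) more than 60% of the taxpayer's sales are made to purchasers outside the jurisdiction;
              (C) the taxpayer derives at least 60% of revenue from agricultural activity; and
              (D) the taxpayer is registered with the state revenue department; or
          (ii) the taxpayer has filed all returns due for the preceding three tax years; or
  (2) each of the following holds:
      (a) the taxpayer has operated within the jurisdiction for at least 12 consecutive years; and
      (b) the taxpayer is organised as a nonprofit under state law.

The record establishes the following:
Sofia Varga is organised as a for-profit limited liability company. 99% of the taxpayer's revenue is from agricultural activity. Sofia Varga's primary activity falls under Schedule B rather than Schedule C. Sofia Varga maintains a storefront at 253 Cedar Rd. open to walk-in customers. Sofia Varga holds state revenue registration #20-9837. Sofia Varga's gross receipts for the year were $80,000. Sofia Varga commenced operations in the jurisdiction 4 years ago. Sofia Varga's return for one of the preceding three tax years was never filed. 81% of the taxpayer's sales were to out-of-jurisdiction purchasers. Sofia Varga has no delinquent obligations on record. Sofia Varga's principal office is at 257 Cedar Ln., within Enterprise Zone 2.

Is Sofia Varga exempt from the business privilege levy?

(i) in enterprise zone — satisfied.
(ii) receipts ≤ $100,000 — met.
(a) = T OR T = true.
(b) has storefront — holds.
(A) no delinquency — met.
(B) >60% out-of-jur. sales — holds.
(C) ≥60% agricultural — met.
(D) state-registered — holds.
(i): T AND T AND T AND T → true.
(ii) returns current — fails.
(c) = T OR F = true.
So (1) is satisfied (T AND T AND T).
(a) ≥ 12 yrs in jurisdiction — not satisfied.
(b) nonprofit — not satisfied.
So (2) is not satisfied (F AND F).
Overall: T OR F → true.

Yes — exempt.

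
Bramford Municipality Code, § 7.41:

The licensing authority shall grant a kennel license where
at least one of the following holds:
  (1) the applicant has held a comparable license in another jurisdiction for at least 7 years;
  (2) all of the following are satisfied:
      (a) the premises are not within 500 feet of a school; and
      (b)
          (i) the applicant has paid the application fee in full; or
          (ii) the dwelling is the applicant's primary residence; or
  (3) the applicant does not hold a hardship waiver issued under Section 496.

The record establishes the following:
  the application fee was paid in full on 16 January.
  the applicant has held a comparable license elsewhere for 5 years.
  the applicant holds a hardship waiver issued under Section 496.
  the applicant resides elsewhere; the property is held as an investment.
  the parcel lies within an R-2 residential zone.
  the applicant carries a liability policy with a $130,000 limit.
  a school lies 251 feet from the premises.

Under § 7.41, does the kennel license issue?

(1) prior license ≥ 7 yr — fails.
(a) ≥500 ft from school — not met.
(i) fee paid — satisfied.
(ii) primary residence — not met.
(b): T OR F → true.
So (2) is not satisfied (F AND T).
(3) not (hardship waiver) — not satisfied.
Overall = F OR F OR F = false.

No — denied.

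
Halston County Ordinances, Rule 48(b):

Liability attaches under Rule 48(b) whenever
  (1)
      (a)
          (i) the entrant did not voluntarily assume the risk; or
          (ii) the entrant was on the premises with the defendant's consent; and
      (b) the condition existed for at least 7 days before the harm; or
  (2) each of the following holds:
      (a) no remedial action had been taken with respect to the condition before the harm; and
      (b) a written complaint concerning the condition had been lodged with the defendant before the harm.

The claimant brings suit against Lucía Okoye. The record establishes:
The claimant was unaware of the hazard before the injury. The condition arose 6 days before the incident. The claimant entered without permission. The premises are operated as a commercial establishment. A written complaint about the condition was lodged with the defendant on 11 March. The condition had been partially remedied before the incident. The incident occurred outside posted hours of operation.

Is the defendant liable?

(i) no assumed risk — met.
(ii) consent to enter — not met.
So (a) is satisfied (T OR F).
(b) condition ≥7 days old — not satisfied.
(1): T AND F → false.
(a) no remedial action — fails.
(b) complaint lodged — holds.
So (2) is not satisfied (F AND T).
So Overall is not satisfied (F OR F).

No — not liable.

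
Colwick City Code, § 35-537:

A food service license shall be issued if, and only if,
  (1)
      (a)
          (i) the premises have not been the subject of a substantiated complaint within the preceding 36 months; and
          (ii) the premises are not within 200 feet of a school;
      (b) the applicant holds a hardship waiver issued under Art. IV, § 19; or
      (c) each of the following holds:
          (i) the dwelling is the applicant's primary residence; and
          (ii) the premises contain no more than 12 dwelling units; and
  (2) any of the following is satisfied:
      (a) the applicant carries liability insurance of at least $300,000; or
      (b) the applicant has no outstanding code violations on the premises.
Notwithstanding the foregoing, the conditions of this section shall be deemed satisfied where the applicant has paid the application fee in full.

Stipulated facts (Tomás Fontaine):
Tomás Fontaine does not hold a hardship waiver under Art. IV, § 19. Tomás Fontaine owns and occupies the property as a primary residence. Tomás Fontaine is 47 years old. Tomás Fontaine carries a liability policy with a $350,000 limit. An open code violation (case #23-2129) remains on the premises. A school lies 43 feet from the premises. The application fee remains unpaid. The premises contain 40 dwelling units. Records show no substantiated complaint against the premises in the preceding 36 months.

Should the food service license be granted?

(i) no complaint in 36 mo. — satisfied.
(ii) ≥200 ft from school — fails.
(a): T AND F → false.
(b) hardship waiver — not satisfied.
(i) primary residence — met.
(ii) ≤ 12 units — not met.
(c) = T AND F = false.
So (1) is not satisfied (F OR F OR F).
(a) insurance ≥ $300,000 — satisfied.
(b) no code violations — fails.
(2) = T OR F = true.
Overall: F AND T → false.
Exception (fee paid) — not satisfied.
Result: main false OR exception false → false.

No — denied.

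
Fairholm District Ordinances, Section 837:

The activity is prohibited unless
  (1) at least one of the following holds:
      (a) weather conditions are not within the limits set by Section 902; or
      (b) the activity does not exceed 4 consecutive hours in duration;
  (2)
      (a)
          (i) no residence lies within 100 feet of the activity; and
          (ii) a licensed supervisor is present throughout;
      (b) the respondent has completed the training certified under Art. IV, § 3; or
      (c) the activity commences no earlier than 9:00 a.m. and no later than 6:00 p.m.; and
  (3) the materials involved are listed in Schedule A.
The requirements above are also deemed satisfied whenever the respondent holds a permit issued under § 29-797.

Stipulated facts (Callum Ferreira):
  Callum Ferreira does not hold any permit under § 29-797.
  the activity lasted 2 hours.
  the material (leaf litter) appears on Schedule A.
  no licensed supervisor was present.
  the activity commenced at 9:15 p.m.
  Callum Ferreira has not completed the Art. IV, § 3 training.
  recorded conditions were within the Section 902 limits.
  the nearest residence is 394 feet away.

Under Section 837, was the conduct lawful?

(a) not (weather ok) — not satisfied.
(b) ≤ 4 hrs duration — holds.
So (1) is satisfied (F OR T).
(i) no residence in 100 ft — met.
(ii) supervisor present — fails.
So (a) is not satisfied (T AND F).
(b) training certified — not satisfied.
(c) start within hours — not satisfied.
(2): F OR F OR F → false.
(3) Schedule A material — satisfied.
Overall: T AND F AND T → false.
Exception (holds permit) — not satisfied.
Result: main false OR exception false → false.

No — unlawful.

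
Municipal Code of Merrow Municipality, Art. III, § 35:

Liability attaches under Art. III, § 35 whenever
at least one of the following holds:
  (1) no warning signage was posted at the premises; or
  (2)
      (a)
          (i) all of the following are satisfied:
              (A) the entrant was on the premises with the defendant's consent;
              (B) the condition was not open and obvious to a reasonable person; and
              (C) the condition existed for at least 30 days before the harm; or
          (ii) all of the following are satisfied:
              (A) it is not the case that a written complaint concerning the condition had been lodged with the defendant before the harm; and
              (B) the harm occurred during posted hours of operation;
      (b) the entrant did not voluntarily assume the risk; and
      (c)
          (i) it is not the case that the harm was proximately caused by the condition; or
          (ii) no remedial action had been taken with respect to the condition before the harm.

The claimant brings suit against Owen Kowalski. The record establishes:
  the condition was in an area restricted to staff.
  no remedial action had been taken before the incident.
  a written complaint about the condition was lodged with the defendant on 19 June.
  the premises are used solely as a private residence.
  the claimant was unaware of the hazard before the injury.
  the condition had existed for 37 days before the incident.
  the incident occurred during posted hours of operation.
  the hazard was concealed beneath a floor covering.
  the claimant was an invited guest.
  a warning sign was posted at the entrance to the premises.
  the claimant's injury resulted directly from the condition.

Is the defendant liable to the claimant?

(1) no signage posted — not satisfied.
(A) consent to enter — holds.
(B) not open/obvious — satisfied.
(C) condition ≥30 days old — satisfied.
(i): T AND T AND T → true.
(A) not (complaint lodged) — not satisfied.
(B) during posted hours — satisfied.
(ii) = F AND T = false.
(a): T OR F → true.
(b) no assumed risk — met.
(i) not (proximate cause) — fails.
(ii) no remedial action — satisfied.
So (c) is satisfied (F OR T).
(2): T AND T AND T → true.
Overall = F OR T = true.

Yes — liable.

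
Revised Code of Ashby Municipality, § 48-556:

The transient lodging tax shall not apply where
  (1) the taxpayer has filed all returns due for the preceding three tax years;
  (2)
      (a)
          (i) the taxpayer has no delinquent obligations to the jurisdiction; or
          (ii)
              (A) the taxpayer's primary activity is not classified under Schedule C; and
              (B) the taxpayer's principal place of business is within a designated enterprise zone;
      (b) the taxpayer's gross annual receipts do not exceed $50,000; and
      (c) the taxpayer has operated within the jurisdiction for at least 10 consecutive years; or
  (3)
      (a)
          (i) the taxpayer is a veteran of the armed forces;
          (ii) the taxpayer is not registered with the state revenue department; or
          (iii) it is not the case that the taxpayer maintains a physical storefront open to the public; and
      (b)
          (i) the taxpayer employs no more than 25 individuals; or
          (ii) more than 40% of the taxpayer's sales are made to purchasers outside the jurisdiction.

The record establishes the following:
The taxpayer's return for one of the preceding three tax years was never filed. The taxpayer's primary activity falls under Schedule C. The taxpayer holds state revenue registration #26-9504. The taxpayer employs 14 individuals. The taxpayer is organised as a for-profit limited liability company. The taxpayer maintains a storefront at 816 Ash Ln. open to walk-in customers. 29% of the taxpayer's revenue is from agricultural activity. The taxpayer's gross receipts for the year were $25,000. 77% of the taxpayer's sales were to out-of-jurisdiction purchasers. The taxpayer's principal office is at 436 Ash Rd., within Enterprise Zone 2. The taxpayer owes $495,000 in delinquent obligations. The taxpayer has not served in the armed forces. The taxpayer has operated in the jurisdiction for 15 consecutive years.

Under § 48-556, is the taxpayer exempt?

No — not exempt.

(1) returns current — fails.
(i) no delinquency — not met.
(A) not (Schedule C activity) — fails.
(B) in enterprise zone — satisfied.
(ii) = F AND T = false.
(a): F OR F → false.
(b) receipts ≤ $50,000 — met.
(c) ≥ 10 yrs in jurisdiction — met.
(2) = F AND T AND T = false.
(i) veteran — not met.
(ii) not (state-registered) — fails.
(iii) not (has storefront) — not satisfied.
(a) = F OR F OR F = false.
(i) ≤ 25 employees — met.
(ii) >40% out-of-jur. sales — satisfied.
So (b) is satisfied (T OR T).
So (3) is not satisfied (F AND T).
So Overall is not satisfied (F OR F OR F).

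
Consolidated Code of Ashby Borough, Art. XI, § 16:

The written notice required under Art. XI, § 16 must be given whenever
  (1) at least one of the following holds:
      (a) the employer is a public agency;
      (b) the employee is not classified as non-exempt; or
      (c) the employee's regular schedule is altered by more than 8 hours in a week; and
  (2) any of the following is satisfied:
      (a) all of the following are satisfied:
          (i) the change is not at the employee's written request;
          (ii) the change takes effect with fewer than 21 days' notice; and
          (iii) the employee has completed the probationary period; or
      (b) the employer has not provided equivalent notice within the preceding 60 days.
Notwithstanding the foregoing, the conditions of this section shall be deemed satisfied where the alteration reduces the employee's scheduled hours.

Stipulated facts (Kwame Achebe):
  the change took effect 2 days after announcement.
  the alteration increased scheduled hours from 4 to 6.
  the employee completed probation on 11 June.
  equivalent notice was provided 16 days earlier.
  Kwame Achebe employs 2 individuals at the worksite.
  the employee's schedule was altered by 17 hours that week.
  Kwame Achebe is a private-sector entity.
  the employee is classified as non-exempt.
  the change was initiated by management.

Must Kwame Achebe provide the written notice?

Yes — required.

(a) public agency — fails.
(b) not (non-exempt) — not satisfied.
(c) schedule shift > 8h — satisfied.
(1) = F OR F OR T = true.
(i) not employee-requested — satisfied.
(ii) < 21 days' notice — met.
(iii) past probation — met.
So (a) is satisfied (T AND T AND T).
(b) no recent notice — not met.
(2) = T OR F = true.
Overall = T AND T = true.
Exception (hours reduced) — not satisfied.
Result: main true OR exception false → true.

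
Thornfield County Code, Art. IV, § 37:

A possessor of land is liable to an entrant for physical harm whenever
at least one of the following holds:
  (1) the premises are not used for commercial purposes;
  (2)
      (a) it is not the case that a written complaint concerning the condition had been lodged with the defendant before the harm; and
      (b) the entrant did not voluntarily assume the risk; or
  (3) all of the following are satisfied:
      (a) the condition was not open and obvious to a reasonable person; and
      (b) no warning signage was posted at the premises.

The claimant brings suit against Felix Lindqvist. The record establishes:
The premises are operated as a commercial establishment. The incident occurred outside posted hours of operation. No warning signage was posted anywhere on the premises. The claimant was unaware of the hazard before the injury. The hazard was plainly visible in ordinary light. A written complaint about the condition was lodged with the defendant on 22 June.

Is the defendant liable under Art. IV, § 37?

No — not liable.

(1) not (commercial use) — not met.
(a) not (complaint lodged) — not met.
(b) no assumed risk — met.
So (2) is not satisfied (F AND T).
(a) not open/obvious — not satisfied.
(b) no signage posted — met.
So (3) is not satisfied (F AND T).
So Overall is not satisfied (F OR F OR F).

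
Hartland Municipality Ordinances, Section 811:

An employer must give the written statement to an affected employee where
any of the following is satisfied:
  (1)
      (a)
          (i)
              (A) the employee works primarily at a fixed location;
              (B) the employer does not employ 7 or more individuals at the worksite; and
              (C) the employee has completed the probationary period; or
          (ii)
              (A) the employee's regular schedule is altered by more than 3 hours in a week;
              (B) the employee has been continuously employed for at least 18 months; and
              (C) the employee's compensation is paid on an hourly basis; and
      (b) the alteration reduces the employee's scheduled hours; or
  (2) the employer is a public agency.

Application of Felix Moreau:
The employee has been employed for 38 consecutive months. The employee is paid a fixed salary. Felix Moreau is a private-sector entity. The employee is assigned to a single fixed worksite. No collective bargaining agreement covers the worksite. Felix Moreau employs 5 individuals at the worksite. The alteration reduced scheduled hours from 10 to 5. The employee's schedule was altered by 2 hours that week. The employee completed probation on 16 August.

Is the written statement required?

Yes — required.

(A) fixed location — holds.
(B) not (≥ 7 at site) — holds.
(C) past probation — holds.
(i): T AND T AND T → true.
(A) schedule shift > 3h — fails.
(B) tenure ≥ 18 mo. — satisfied.
(C) hourly-paid — not satisfied.
(ii) = F AND T AND F = false.
(a) = T OR F = true.
(b) hours reduced — satisfied.
(1): T AND T → true.
(2) public agency — not satisfied.
So Overall is satisfied (T OR F).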